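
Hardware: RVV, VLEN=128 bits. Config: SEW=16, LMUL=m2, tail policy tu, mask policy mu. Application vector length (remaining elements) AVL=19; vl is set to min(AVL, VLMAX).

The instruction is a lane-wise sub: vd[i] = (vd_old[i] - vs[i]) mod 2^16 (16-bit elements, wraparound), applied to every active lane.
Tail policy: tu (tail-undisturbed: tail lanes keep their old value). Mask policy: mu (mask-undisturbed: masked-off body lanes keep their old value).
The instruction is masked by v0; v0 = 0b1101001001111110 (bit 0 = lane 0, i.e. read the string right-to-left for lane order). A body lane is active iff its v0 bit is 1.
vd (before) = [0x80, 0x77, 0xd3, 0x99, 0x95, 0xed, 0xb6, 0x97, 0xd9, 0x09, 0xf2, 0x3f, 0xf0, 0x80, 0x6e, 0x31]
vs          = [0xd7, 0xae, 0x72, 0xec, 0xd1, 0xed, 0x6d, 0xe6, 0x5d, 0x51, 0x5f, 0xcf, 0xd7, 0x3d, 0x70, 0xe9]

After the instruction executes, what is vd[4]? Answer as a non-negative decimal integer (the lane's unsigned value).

VLMAX = VLEN×LMUL/SEW = 128×2/16 = 16
vl = min(AVL, VLMAX) = min(19, 16) = 16
  i=0: mask-off/keep → 128
  i=1: sub(0x77,0xae) → 65481
  i=2: sub(0xd3,0x72) → 97
  i=3: sub(0x99,0xec) → 65453
  i=4: sub(0x95,0xd1) → 65476
  i=5: sub(0xed,0xed) → 0
  i=6: sub(0xb6,0x6d) → 73
  i=7: mask-off/keep → 151
  i=8: mask-off/keep → 217
  i=9: sub(0x09,0x51) → 65464
  i=10: mask-off/keep → 242
  i=11: mask-off/keep → 63
  i=12: sub(0xf0,0xd7) → 25
  i=13: mask-off/keep → 128
  i=14: sub(0x6e,0x70) → 65534
  i=15: sub(0x31,0xe9) → 65352

vd[4] = 65476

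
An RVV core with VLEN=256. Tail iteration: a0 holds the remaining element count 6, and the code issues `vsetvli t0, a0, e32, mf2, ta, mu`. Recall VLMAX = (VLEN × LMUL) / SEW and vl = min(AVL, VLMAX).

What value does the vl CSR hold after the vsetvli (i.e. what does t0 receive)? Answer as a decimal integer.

vl = 4

VLMAX = VLEN×LMUL/SEW = 256×1/2/32 = 4
vl ← min(6, 4) = 4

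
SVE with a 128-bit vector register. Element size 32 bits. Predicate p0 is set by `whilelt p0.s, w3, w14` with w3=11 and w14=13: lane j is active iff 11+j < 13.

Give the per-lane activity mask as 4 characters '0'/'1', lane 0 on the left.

128-bit reg / 32-bit elem → 4 lanes
whilelt: lane j active iff 11+j < 13 → j < 2 → 2 active
bits (lane 0 leftmost): 1100

predicate = 1100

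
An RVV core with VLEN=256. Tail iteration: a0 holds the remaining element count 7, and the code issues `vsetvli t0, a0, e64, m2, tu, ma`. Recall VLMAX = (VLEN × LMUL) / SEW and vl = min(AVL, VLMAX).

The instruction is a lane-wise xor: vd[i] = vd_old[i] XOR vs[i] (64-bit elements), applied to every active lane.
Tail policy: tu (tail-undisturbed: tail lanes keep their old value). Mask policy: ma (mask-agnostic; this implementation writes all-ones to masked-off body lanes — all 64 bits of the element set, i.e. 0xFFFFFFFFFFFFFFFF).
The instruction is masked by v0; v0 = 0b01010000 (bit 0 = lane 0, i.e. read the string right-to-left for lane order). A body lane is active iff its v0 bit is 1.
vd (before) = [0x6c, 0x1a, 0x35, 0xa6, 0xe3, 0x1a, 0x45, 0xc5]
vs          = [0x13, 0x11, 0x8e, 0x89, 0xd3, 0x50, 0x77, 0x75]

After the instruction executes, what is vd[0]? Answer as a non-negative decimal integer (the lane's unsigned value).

VLMAX = VLEN×LMUL/SEW = 256×2/64 = 8
vl ← min(7, 8) = 7
  i=0: mask-off/ones → 18446744073709551615
  i=1: mask-off/ones → 18446744073709551615
  i=2: mask-off/ones → 18446744073709551615
  i=3: mask-off/ones → 18446744073709551615
  i=4: xor(0xe3,0xd3) → 48
  i=5: mask-off/ones → 18446744073709551615
  i=6: xor(0x45,0x77) → 50
  i=7: tail/keep → 197

vd[0] = 18446744073709551615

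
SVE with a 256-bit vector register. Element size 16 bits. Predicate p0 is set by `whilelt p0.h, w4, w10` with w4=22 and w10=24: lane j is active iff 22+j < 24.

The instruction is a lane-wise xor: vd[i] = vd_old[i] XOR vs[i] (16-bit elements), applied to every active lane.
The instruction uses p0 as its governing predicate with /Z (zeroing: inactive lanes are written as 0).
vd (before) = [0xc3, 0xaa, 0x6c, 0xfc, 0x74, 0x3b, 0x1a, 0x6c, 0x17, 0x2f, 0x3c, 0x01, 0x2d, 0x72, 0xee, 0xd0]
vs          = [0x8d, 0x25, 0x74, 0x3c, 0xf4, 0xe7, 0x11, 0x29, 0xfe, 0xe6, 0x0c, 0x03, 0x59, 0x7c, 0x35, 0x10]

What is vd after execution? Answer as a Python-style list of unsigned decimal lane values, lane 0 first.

vd = [78, 143, 0, 0, 0, 0, 0, 0, 0, 0, 0, 0, 0, 0, 0, 0]

256-bit reg / 16-bit elem → 16 lanes
p0[j] = (22+j < 24); true for j=0..1 → 2 lanes set
  i=0: xor(0xc3,0x8d) → 78
  i=1: xor(0xaa,0x25) → 143
  i=2: tail/zero → 0
  i=3: tail/zero → 0
  i=4: tail/zero → 0
  i=5: tail/zero → 0
  i=6: tail/zero → 0
  i=7: tail/zero → 0
  i=8: tail/zero → 0
  i=9: tail/zero → 0
  i=10: tail/zero → 0
  i=11: tail/zero → 0
  i=12: tail/zero → 0
  i=13: tail/zero → 0
  i=14: tail/zero → 0
  i=15: tail/zero → 0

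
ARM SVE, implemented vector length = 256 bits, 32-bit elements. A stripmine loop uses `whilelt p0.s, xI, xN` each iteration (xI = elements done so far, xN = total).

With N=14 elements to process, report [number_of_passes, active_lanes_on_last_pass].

[iterations, last_vl] = [2, 6]

register lanes = 256/32 = 8
iterations = ceil(14/8) = 2; final-pass vl = 6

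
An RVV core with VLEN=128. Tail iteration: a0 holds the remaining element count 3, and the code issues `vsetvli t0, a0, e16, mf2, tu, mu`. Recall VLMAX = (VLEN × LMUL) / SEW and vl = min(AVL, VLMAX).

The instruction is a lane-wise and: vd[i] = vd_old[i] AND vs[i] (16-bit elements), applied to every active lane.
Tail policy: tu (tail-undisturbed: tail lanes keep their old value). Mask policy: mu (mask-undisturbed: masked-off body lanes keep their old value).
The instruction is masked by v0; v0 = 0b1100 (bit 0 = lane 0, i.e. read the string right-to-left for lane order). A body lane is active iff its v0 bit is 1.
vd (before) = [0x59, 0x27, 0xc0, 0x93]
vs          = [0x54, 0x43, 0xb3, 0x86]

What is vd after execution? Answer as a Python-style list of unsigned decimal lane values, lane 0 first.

VLMAX = VLEN×LMUL/SEW = 128×1/2/16 = 4
AVL=3 ≤ VLMAX=4, so vl = 3
  i=0: mask-off/keep → 89
  i=1: mask-off/keep → 39
  i=2: and(0xc0,0xb3) → 128
  i=3: tail/keep → 147

vd = [89, 39, 128, 147]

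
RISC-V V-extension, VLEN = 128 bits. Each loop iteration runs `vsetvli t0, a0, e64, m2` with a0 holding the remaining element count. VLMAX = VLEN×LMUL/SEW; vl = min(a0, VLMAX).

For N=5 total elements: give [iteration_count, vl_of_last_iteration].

[iterations, last_vl] = [2, 1]

VLMAX = VLEN×LMUL/SEW = 128×2/64 = 4
N=5: ⌈5/4⌉ = 2 iters; last vl = 5 − 1×4 = 1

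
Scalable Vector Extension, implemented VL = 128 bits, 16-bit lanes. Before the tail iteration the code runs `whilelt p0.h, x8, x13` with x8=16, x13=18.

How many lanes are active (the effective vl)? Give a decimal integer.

lane count: 128 div 16 = 8
p0[j] = (16+j < 18); true for j=0..1 → 2 lanes set

vl = 2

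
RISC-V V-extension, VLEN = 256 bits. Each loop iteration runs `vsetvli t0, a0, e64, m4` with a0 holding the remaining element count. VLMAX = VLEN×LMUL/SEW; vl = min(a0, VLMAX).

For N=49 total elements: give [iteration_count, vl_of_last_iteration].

[iterations, last_vl] = [4, 1]

VLMAX = VLEN×LMUL/SEW = 256×4/64 = 16
N=49: ⌈49/16⌉ = 4 iters; last vl = 49 − 3×16 = 1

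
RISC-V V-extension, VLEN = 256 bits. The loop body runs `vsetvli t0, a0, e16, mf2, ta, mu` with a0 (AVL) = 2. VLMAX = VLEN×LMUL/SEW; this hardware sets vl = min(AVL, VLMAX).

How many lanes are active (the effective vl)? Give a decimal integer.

vl = 2

VLMAX = (256 × 1/2) / 16 = 8 lanes
AVL=2 ≤ VLMAX=8, so vl = 2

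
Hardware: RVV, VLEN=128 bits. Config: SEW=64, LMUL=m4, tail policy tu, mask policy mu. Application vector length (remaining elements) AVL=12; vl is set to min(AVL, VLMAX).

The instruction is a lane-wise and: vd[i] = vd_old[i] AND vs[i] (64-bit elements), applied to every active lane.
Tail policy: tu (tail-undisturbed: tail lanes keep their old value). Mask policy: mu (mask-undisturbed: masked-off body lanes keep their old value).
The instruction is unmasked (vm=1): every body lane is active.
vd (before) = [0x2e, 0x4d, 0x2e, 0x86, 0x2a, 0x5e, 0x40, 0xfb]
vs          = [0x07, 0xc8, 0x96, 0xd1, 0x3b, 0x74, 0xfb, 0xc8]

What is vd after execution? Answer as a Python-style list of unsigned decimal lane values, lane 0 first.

VLMAX = VLEN×LMUL/SEW = 128×4/64 = 8
AVL=12 > VLMAX=8, so vl = 8
[0] and(0x2e,0x07) = 0x06
[1] and(0x4d,0xc8) = 0x48
[2] and(0x2e,0x96) = 0x06
[3] and(0x86,0xd1) = 0x80
[4] and(0x2a,0x3b) = 0x2a
[5] and(0x5e,0x74) = 0x54
[6] and(0x40,0xfb) = 0x40
[7] and(0xfb,0xc8) = 0xc8

vd = [6, 72, 6, 128, 42, 84, 64, 200]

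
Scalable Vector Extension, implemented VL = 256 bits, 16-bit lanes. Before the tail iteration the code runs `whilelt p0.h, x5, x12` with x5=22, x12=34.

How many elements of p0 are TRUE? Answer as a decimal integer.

vl = 12

register lanes = 256/16 = 16
whilelt: lane j active iff 22+j < 34 → j < 12 → 12 active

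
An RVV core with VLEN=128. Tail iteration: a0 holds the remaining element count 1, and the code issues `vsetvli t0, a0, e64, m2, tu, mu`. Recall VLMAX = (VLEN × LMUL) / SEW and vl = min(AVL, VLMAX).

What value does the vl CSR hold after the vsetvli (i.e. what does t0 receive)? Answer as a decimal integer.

VLMAX = (128 × 2) / 64 = 4 lanes
vl ← min(1, 4) = 1

vl = 1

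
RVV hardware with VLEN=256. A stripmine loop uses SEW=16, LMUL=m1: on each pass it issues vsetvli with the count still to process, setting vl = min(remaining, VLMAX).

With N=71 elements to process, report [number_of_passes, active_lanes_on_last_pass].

VLMAX = (256 × 1) / 16 = 16 lanes
71 elements at 16/iter → 5 passes, remainder 7 on the last

[iterations, last_vl] = [5, 7]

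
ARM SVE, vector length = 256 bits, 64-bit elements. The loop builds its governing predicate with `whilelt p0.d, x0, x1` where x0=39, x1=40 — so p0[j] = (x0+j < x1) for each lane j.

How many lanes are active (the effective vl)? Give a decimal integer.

256-bit reg / 64-bit elem → 4 lanes
active while 39+j < 40, i.e. j ∈ [0,1) capped at 4 ⇒ 1

vl = 1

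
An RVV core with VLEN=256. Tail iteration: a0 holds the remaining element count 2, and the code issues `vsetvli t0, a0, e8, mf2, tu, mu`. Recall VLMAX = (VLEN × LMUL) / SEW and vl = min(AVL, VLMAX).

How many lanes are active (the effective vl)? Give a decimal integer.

vl = 2

VLMAX = (256 × 1/2) / 8 = 16 lanes
AVL=2 ≤ VLMAX=16, so vl = 2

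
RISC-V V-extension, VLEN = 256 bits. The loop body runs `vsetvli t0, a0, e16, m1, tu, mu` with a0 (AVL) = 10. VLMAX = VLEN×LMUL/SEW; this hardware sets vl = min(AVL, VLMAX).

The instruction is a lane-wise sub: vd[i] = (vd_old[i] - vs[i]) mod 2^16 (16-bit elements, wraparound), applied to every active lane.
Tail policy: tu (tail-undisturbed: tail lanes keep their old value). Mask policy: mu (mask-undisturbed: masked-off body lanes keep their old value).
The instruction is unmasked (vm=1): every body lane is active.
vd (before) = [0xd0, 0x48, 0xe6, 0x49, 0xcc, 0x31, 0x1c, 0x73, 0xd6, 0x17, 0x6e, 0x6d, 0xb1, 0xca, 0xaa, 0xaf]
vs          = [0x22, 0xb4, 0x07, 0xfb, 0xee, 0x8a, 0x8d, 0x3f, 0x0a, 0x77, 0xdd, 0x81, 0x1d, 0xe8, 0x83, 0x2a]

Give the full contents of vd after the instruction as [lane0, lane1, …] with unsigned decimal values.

vd = [174, 65428, 223, 65358, 65502, 65447, 65423, 52, 204, 65440, 110, 109, 177, 202, 170, 175]

VLMAX = (256 × 1) / 16 = 16 lanes
AVL=10 ≤ VLMAX=16, so vl = 10
  i=0: sub(0xd0,0x22) → 174
  i=1: sub(0x48,0xb4) → 65428
  i=2: sub(0xe6,0x07) → 223
  i=3: sub(0x49,0xfb) → 65358
  i=4: sub(0xcc,0xee) → 65502
  i=5: sub(0x31,0x8a) → 65447
  i=6: sub(0x1c,0x8d) → 65423
  i=7: sub(0x73,0x3f) → 52
  i=8: sub(0xd6,0x0a) → 204
  i=9: sub(0x17,0x77) → 65440
  i=10: tail/keep → 110
  i=11: tail/keep → 109
  i=12: tail/keep → 177
  i=13: tail/keep → 202
  i=14: tail/keep → 170
  i=15: tail/keep → 175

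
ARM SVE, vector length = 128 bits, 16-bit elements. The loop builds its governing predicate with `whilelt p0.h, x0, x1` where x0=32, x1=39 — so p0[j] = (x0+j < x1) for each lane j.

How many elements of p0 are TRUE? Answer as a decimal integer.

128-bit reg / 16-bit elem → 8 lanes
p0[j] = (32+j < 39); true for j=0..6 → 7 lanes set

vl = 7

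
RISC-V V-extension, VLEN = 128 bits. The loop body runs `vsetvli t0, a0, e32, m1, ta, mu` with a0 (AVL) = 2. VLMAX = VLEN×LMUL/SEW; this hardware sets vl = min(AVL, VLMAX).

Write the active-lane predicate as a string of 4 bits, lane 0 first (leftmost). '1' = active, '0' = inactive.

predicate = 1100

lanes per group: 128·1/32 = 4
vl = min(AVL, VLMAX) = min(2, 4) = 2
bits (lane 0 leftmost): 1100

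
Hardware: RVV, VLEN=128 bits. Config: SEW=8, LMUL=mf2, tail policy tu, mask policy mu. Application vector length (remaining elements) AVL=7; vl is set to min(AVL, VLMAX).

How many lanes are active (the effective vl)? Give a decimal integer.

VLMAX = (128 × 1/2) / 8 = 8 lanes
AVL=7 ≤ VLMAX=8, so vl = 7

vl = 7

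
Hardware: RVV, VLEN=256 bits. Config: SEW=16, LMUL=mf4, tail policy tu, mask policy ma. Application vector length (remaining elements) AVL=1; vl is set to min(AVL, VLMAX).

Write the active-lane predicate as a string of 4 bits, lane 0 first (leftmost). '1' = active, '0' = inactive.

predicate = 1000

VLMAX = VLEN×LMUL/SEW = 256×1/4/16 = 4
vl = min(AVL, VLMAX) = min(1, 4) = 1
bits (lane 0 leftmost): 1000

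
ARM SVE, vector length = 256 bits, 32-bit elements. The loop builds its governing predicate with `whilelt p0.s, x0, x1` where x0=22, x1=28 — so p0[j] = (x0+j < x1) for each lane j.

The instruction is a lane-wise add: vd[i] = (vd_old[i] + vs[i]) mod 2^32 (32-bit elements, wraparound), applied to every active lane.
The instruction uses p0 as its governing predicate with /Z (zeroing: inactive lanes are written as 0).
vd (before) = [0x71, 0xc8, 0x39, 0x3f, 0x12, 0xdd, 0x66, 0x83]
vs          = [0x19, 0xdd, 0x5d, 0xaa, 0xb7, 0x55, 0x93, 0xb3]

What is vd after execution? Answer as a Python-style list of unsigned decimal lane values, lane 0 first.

vd = [138, 421, 150, 233, 201, 306, 0, 0]

register lanes = 256/32 = 8
whilelt: lane j active iff 22+j < 28 → j < 6 → 6 active
lane  0: add(0x71,0x19) ⇒ 0x8a
lane  1: add(0xc8,0xdd) ⇒ 0x1a5
lane  2: add(0x39,0x5d) ⇒ 0x96
lane  3: add(0x3f,0xaa) ⇒ 0xe9
lane  4: add(0x12,0xb7) ⇒ 0xc9
lane  5: add(0xdd,0x55) ⇒ 0x132
lane  6: tail/zero ⇒ 0x00
lane  7: tail/zero ⇒ 0x00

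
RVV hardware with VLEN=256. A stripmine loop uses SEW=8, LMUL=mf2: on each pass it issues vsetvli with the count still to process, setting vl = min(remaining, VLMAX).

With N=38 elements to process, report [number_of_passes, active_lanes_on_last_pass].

lanes per group: 256·1/2/8 = 16
iterations = ceil(38/16) = 3; final-pass vl = 6

[iterations, last_vl] = [3, 6]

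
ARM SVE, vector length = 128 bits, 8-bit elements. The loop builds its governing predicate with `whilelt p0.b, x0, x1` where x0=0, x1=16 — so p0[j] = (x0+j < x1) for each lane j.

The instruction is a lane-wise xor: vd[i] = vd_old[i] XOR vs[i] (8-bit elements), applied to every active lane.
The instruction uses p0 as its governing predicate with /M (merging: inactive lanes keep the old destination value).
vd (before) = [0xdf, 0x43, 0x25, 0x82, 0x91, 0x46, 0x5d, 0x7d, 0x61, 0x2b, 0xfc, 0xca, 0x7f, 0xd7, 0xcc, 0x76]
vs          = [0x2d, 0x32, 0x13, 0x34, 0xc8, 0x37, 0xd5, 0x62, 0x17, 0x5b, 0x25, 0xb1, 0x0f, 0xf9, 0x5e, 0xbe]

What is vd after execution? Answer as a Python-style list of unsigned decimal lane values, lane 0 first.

lane count: 128 div 8 = 16
p0[j] = (0+j < 16); true for j=0..15 → 16 lanes set
lane  0: xor(0xdf,0x2d) ⇒ 0xf2
lane  1: xor(0x43,0x32) ⇒ 0x71
lane  2: xor(0x25,0x13) ⇒ 0x36
lane  3: xor(0x82,0x34) ⇒ 0xb6
lane  4: xor(0x91,0xc8) ⇒ 0x59
lane  5: xor(0x46,0x37) ⇒ 0x71
lane  6: xor(0x5d,0xd5) ⇒ 0x88
lane  7: xor(0x7d,0x62) ⇒ 0x1f
lane  8: xor(0x61,0x17) ⇒ 0x76
lane  9: xor(0x2b,0x5b) ⇒ 0x70
lane 10: xor(0xfc,0x25) ⇒ 0xd9
lane 11: xor(0xca,0xb1) ⇒ 0x7b
lane 12: xor(0x7f,0x0f) ⇒ 0x70
lane 13: xor(0xd7,0xf9) ⇒ 0x2e
lane 14: xor(0xcc,0x5e) ⇒ 0x92
lane 15: xor(0x76,0xbe) ⇒ 0xc8

vd = [242, 113, 54, 182, 89, 113, 136, 31, 118, 112, 217, 123, 112, 46, 146, 200]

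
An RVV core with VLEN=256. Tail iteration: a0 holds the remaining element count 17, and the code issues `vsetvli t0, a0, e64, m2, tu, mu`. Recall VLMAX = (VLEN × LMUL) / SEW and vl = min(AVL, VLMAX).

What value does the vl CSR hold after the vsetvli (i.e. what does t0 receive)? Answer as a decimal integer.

lanes per group: 256·2/64 = 8
vl ← min(17, 8) = 8

vl = 8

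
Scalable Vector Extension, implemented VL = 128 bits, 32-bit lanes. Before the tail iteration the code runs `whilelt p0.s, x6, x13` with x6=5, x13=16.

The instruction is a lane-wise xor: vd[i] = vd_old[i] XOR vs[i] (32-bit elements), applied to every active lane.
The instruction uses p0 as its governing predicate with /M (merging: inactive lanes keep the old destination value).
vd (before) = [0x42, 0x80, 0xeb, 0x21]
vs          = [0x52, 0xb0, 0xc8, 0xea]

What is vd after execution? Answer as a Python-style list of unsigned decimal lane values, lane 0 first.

128-bit reg / 32-bit elem → 4 lanes
active while 5+j < 16, i.e. j ∈ [0,11) capped at 4 ⇒ 4
[0] xor(0x42,0x52) = 0x10
[1] xor(0x80,0xb0) = 0x30
[2] xor(0xeb,0xc8) = 0x23
[3] xor(0x21,0xea) = 0xcb

vd = [16, 48, 35, 203]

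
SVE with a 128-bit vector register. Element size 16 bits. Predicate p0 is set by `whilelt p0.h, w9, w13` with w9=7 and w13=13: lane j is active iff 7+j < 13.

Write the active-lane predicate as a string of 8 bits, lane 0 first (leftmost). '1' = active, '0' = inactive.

128-bit reg / 16-bit elem → 8 lanes
p0[j] = (7+j < 13); true for j=0..5 → 6 lanes set
bits (lane 0 leftmost): 11111100

predicate = 11111100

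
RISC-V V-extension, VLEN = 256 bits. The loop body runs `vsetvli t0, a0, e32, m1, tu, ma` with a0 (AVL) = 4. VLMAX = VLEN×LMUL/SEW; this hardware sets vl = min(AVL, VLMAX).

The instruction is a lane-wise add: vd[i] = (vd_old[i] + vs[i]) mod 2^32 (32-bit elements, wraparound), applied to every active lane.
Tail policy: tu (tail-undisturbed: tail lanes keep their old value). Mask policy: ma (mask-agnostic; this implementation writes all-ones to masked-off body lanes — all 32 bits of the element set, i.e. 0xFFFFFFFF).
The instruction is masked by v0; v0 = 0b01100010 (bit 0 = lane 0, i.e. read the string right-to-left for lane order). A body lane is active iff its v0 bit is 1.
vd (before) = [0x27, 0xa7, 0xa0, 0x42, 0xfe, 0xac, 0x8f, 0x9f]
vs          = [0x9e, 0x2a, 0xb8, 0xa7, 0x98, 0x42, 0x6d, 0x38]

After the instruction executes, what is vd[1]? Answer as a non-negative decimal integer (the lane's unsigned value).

vd[1] = 209

lanes per group: 256·1/32 = 8
vl = min(AVL, VLMAX) = min(4, 8) = 4
  i=0: mask-off/ones → 4294967295
  i=1: add(0xa7,0x2a) → 209
  i=2: mask-off/ones → 4294967295
  i=3: mask-off/ones → 4294967295
  i=4: tail/keep → 254
  i=5: tail/keep → 172
  i=6: tail/keep → 143
  i=7: tail/keep → 159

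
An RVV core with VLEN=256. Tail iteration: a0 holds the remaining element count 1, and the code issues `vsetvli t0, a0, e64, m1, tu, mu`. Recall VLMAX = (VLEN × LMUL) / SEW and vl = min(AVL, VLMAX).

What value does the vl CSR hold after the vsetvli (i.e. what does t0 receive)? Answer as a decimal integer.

VLMAX = VLEN×LMUL/SEW = 256×1/64 = 4
vl = min(AVL, VLMAX) = min(1, 4) = 1

vl = 1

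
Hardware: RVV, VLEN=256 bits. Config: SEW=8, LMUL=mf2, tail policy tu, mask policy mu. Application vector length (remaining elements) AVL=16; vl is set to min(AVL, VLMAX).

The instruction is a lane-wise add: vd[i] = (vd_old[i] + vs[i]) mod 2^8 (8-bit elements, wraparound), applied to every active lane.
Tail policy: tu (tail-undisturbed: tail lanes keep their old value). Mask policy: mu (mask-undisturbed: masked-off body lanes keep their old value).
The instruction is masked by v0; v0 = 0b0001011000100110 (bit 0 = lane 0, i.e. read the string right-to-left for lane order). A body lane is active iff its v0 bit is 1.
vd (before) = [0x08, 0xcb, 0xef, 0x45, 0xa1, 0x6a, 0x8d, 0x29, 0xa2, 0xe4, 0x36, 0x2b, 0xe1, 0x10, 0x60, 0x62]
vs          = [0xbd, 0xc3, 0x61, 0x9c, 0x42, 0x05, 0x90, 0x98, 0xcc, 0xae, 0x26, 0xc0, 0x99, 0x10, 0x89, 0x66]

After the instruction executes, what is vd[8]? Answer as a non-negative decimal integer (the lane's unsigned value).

vd[8] = 162

VLMAX = (256 × 1/2) / 8 = 16 lanes
vl = min(AVL, VLMAX) = min(16, 16) = 16
lane  0: mask-off/keep ⇒ 0x08
lane  1: add(0xcb,0xc3) ⇒ 0x8e
lane  2: add(0xef,0x61) ⇒ 0x50
lane  3: mask-off/keep ⇒ 0x45
lane  4: mask-off/keep ⇒ 0xa1
lane  5: add(0x6a,0x05) ⇒ 0x6f
lane  6: mask-off/keep ⇒ 0x8d
lane  7: mask-off/keep ⇒ 0x29
lane  8: mask-off/keep ⇒ 0xa2
lane  9: add(0xe4,0xae) ⇒ 0x92
lane 10: add(0x36,0x26) ⇒ 0x5c
lane 11: mask-off/keep ⇒ 0x2b
lane 12: add(0xe1,0x99) ⇒ 0x7a
lane 13: mask-off/keep ⇒ 0x10
lane 14: mask-off/keep ⇒ 0x60
lane 15: mask-off/keep ⇒ 0x62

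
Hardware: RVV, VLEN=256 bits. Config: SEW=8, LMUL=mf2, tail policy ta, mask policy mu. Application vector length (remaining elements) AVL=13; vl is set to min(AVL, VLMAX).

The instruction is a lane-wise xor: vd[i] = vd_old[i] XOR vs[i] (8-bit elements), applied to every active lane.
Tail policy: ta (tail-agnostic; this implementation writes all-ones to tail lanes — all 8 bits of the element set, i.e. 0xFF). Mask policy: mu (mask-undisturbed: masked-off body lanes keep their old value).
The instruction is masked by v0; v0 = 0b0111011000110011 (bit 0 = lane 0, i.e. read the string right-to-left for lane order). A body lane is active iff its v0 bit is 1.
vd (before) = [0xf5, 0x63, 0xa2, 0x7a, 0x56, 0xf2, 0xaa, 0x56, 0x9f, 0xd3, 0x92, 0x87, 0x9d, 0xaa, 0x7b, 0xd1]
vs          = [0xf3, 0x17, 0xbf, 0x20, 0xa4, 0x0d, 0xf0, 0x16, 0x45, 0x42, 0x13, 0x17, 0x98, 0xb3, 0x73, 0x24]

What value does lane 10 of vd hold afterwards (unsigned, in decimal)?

lanes per group: 256·1/2/8 = 16
vl ← min(13, 16) = 13
  i=0: xor(0xf5,0xf3) → 6
  i=1: xor(0x63,0x17) → 116
  i=2: mask-off/keep → 162
  i=3: mask-off/keep → 122
  i=4: xor(0x56,0xa4) → 242
  i=5: xor(0xf2,0x0d) → 255
  i=6: mask-off/keep → 170
  i=7: mask-off/keep → 86
  i=8: mask-off/keep → 159
  i=9: xor(0xd3,0x42) → 145
  i=10: xor(0x92,0x13) → 129
  i=11: mask-off/keep → 135
  i=12: xor(0x9d,0x98) → 5
  i=13: tail/ones → 255
  i=14: tail/ones → 255
  i=15: tail/ones → 255

vd[10] = 129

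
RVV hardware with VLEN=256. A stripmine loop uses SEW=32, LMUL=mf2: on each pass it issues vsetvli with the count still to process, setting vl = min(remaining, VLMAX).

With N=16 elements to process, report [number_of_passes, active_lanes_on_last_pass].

[iterations, last_vl] = [4, 4]

VLMAX = VLEN×LMUL/SEW = 256×1/2/32 = 4
N=16: ⌈16/4⌉ = 4 iters; last vl = 16 − 3×4 = 4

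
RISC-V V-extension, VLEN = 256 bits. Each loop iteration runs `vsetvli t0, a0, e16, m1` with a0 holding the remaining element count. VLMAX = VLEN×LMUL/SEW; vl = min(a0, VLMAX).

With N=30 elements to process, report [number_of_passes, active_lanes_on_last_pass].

lanes per group: 256·1/16 = 16
N=30: ⌈30/16⌉ = 2 iters; last vl = 30 − 1×16 = 14

[iterations, last_vl] = [2, 14]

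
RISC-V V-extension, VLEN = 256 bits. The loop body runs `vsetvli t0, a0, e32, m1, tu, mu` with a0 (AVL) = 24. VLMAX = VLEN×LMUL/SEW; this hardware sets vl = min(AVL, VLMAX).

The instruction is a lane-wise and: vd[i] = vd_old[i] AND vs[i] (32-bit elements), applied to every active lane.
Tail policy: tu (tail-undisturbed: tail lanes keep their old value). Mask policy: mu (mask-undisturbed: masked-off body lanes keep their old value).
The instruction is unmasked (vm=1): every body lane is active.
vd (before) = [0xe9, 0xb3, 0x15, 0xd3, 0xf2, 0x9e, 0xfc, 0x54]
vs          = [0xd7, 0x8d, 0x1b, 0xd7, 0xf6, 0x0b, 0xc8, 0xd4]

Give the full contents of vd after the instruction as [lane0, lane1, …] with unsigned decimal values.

vd = [193, 129, 17, 211, 242, 10, 200, 84]

lanes per group: 256·1/32 = 8
AVL=24 > VLMAX=8, so vl = 8
[0] and(0xe9,0xd7) = 0xc1
[1] and(0xb3,0x8d) = 0x81
[2] and(0x15,0x1b) = 0x11
[3] and(0xd3,0xd7) = 0xd3
[4] and(0xf2,0xf6) = 0xf2
[5] and(0x9e,0x0b) = 0x0a
[6] and(0xfc,0xc8) = 0xc8
[7] and(0x54,0xd4) = 0x54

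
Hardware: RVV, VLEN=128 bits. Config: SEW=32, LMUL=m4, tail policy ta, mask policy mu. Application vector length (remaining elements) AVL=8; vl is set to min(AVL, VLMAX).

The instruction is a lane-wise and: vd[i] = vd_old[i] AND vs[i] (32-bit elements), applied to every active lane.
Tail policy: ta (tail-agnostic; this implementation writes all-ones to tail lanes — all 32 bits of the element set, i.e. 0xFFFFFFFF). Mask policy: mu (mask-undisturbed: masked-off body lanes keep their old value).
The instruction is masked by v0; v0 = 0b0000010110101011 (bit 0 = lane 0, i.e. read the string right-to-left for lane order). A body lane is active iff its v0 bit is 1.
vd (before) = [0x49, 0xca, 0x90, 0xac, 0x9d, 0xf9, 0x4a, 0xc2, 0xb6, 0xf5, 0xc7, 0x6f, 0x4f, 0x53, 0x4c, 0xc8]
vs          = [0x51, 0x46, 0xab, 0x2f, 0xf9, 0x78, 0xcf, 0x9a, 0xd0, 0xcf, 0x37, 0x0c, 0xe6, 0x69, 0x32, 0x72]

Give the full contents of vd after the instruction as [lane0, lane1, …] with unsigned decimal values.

VLMAX = VLEN×LMUL/SEW = 128×4/32 = 16
vl ← min(8, 16) = 8
lane  0: and(0x49,0x51) ⇒ 0x41
lane  1: and(0xca,0x46) ⇒ 0x42
lane  2: mask-off/keep ⇒ 0x90
lane  3: and(0xac,0x2f) ⇒ 0x2c
lane  4: mask-off/keep ⇒ 0x9d
lane  5: and(0xf9,0x78) ⇒ 0x78
lane  6: mask-off/keep ⇒ 0x4a
lane  7: and(0xc2,0x9a) ⇒ 0x82
lane  8: tail/ones ⇒ 0xffffffff
lane  9: tail/ones ⇒ 0xffffffff
lane 10: tail/ones ⇒ 0xffffffff
lane 11: tail/ones ⇒ 0xffffffff
lane 12: tail/ones ⇒ 0xffffffff
lane 13: tail/ones ⇒ 0xffffffff
lane 14: tail/ones ⇒ 0xffffffff
lane 15: tail/ones ⇒ 0xffffffff

vd = [65, 66, 144, 44, 157, 120, 74, 130, 4294967295, 4294967295, 4294967295, 4294967295, 4294967295, 4294967295, 4294967295, 4294967295]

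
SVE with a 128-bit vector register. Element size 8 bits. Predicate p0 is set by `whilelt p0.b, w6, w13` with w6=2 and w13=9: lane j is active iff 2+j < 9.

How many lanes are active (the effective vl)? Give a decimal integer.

vl = 7

register lanes = 128/8 = 16
p0[j] = (2+j < 9); true for j=0..6 → 7 lanes set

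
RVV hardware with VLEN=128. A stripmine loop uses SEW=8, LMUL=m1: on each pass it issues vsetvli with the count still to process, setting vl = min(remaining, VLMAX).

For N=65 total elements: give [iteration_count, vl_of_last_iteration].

VLMAX = VLEN×LMUL/SEW = 128×1/8 = 16
65 elements at 16/iter → 5 passes, remainder 1 on the last

[iterations, last_vl] = [5, 1]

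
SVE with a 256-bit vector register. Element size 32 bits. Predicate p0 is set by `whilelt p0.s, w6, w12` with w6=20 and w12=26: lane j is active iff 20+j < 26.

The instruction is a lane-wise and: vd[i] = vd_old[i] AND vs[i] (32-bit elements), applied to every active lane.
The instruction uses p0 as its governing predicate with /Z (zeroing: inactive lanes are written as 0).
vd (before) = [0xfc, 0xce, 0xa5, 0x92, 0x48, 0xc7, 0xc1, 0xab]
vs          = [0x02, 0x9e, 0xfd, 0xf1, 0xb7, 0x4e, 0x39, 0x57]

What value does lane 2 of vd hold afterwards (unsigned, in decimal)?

lane count: 256 div 32 = 8
p0[j] = (20+j < 26); true for j=0..5 → 6 lanes set
vd[0] and(0xfc,0x02) -> 0x00
vd[1] and(0xce,0x9e) -> 0x8e
vd[2] and(0xa5,0xfd) -> 0xa5
vd[3] and(0x92,0xf1) -> 0x90
vd[4] and(0x48,0xb7) -> 0x00
vd[5] and(0xc7,0x4e) -> 0x46
vd[6] tail/zero -> 0x00
vd[7] tail/zero -> 0x00

vd[2] = 165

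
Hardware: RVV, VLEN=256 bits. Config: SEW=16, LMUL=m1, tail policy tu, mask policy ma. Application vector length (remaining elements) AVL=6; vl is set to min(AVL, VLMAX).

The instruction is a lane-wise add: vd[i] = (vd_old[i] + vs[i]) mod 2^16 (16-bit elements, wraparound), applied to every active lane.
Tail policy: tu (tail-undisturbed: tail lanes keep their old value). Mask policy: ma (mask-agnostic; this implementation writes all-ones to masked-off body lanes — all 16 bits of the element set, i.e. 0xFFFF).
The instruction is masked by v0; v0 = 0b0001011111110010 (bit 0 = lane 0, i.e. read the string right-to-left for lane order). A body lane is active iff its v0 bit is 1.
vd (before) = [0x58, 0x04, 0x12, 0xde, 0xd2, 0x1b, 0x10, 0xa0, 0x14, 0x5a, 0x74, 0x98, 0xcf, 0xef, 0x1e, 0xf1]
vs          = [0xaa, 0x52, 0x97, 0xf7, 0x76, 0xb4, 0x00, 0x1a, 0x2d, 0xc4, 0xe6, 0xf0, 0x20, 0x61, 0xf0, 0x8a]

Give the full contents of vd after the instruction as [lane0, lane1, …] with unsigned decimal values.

lanes per group: 256·1/16 = 16
AVL=6 ≤ VLMAX=16, so vl = 6
vd[0] mask-off/ones -> 0xffff
vd[1] add(0x04,0x52) -> 0x56
vd[2] mask-off/ones -> 0xffff
vd[3] mask-off/ones -> 0xffff
vd[4] add(0xd2,0x76) -> 0x148
vd[5] add(0x1b,0xb4) -> 0xcf
vd[6] tail/keep -> 0x10
vd[7] tail/keep -> 0xa0
vd[8] tail/keep -> 0x14
vd[9] tail/keep -> 0x5a
vd[10] tail/keep -> 0x74
vd[11] tail/keep -> 0x98
vd[12] tail/keep -> 0xcf
vd[13] tail/keep -> 0xef
vd[14] tail/keep -> 0x1e
vd[15] tail/keep -> 0xf1

vd = [65535, 86, 65535, 65535, 328, 207, 16, 160, 20, 90, 116, 152, 207, 239, 30, 241]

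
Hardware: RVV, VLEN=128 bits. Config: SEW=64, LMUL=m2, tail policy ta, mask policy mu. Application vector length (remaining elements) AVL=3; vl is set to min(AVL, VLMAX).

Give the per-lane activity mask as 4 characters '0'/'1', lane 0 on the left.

VLMAX = (128 × 2) / 64 = 4 lanes
vl = min(AVL, VLMAX) = min(3, 4) = 3
bits (lane 0 leftmost): 1110

predicate = 1110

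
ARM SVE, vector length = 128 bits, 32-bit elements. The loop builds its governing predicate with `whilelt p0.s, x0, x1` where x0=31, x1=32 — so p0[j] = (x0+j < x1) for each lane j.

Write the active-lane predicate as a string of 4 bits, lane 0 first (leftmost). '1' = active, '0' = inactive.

register lanes = 128/32 = 4
whilelt: lane j active iff 31+j < 32 → j < 1 → 1 active
bits (lane 0 leftmost): 1000

predicate = 1000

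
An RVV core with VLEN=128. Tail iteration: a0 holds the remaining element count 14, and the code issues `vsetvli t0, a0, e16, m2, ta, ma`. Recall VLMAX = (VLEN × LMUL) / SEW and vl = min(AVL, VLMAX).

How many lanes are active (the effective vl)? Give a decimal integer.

VLMAX = VLEN×LMUL/SEW = 128×2/16 = 16
vl ← min(14, 16) = 14

vl = 14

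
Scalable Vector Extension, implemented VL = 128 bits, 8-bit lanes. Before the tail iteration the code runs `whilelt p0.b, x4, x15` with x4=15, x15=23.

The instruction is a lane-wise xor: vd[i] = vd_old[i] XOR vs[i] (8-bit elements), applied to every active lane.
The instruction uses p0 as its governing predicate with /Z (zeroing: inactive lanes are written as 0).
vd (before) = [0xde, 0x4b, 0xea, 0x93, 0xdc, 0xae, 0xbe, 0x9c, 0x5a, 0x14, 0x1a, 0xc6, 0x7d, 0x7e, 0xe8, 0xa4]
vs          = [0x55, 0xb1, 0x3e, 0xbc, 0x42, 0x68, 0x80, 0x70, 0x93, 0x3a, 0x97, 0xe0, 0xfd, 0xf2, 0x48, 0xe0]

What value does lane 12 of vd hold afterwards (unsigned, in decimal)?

vd[12] = 0

lane count: 128 div 8 = 16
p0[j] = (15+j < 23); true for j=0..7 → 8 lanes set
vd[0] xor(0xde,0x55) -> 0x8b
vd[1] xor(0x4b,0xb1) -> 0xfa
vd[2] xor(0xea,0x3e) -> 0xd4
vd[3] xor(0x93,0xbc) -> 0x2f
vd[4] xor(0xdc,0x42) -> 0x9e
vd[5] xor(0xae,0x68) -> 0xc6
vd[6] xor(0xbe,0x80) -> 0x3e
vd[7] xor(0x9c,0x70) -> 0xec
vd[8] tail/zero -> 0x00
vd[9] tail/zero -> 0x00
vd[10] tail/zero -> 0x00
vd[11] tail/zero -> 0x00
vd[12] tail/zero -> 0x00
vd[13] tail/zero -> 0x00
vd[14] tail/zero -> 0x00
vd[15] tail/zero -> 0x00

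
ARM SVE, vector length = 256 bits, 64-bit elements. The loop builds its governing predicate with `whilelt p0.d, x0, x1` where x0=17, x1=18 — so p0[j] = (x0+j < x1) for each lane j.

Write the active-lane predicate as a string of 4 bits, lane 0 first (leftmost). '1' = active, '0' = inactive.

predicate = 1000

lane count: 256 div 64 = 4
active while 17+j < 18, i.e. j ∈ [0,1) capped at 4 ⇒ 1
bits (lane 0 leftmost): 1000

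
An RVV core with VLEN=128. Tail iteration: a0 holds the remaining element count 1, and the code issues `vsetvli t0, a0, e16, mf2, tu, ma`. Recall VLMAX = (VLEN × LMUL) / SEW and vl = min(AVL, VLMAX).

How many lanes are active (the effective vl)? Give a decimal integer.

lanes per group: 128·1/2/16 = 4
vl ← min(1, 4) = 1

vl = 1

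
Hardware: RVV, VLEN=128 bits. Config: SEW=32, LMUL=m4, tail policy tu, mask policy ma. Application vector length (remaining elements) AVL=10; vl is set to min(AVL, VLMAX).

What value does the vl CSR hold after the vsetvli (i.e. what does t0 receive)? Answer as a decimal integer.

vl = 10

lanes per group: 128·4/32 = 16
AVL=10 ≤ VLMAX=16, so vl = 10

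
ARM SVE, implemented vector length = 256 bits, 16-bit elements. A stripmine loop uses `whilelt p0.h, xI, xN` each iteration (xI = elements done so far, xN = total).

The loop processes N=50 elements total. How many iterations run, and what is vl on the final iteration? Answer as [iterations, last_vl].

[iterations, last_vl] = [4, 2]

256-bit reg / 16-bit elem → 16 lanes
50 elements at 16/iter → 4 passes, remainder 2 on the last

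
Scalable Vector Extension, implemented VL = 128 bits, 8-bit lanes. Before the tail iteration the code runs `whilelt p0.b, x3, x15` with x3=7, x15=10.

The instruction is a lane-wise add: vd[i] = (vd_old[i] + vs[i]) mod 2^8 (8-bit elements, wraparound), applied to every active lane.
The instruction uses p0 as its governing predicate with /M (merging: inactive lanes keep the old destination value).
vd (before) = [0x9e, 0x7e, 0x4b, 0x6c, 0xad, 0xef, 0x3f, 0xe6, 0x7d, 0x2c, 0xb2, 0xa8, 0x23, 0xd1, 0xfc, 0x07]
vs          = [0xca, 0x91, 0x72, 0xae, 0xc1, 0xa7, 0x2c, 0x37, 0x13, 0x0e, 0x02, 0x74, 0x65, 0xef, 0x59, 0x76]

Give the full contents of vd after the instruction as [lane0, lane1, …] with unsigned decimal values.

register lanes = 128/8 = 16
active while 7+j < 10, i.e. j ∈ [0,3) capped at 16 ⇒ 3
vd[0] add(0x9e,0xca) -> 0x68
vd[1] add(0x7e,0x91) -> 0x0f
vd[2] add(0x4b,0x72) -> 0xbd
vd[3] tail/keep -> 0x6c
vd[4] tail/keep -> 0xad
vd[5] tail/keep -> 0xef
vd[6] tail/keep -> 0x3f
vd[7] tail/keep -> 0xe6
vd[8] tail/keep -> 0x7d
vd[9] tail/keep -> 0x2c
vd[10] tail/keep -> 0xb2
vd[11] tail/keep -> 0xa8
vd[12] tail/keep -> 0x23
vd[13] tail/keep -> 0xd1
vd[14] tail/keep -> 0xfc
vd[15] tail/keep -> 0x07

vd = [104, 15, 189, 108, 173, 239, 63, 230, 125, 44, 178, 168, 35, 209, 252, 7]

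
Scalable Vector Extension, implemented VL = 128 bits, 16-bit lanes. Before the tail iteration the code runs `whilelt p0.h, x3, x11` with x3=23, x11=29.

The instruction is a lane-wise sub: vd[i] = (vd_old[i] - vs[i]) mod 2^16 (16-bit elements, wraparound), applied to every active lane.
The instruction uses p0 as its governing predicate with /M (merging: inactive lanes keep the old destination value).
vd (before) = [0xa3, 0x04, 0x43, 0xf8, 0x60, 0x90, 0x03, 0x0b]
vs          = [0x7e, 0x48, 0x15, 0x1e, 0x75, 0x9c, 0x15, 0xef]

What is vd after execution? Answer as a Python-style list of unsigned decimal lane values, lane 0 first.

lane count: 128 div 16 = 8
active while 23+j < 29, i.e. j ∈ [0,6) capped at 8 ⇒ 6
[0] sub(0xa3,0x7e) = 0x25
[1] sub(0x04,0x48) = 0xffbc
[2] sub(0x43,0x15) = 0x2e
[3] sub(0xf8,0x1e) = 0xda
[4] sub(0x60,0x75) = 0xffeb
[5] sub(0x90,0x9c) = 0xfff4
[6] tail/keep = 0x03
[7] tail/keep = 0x0b

vd = [37, 65468, 46, 218, 65515, 65524, 3, 11]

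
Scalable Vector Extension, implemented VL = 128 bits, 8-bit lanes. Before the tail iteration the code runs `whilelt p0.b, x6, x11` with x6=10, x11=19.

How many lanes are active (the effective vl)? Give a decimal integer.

vl = 9

register lanes = 128/8 = 16
whilelt: lane j active iff 10+j < 19 → j < 9 → 9 active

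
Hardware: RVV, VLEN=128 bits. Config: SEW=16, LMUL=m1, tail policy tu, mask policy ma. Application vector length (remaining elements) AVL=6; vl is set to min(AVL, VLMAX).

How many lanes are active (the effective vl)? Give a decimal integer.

VLMAX = (128 × 1) / 16 = 8 lanes
AVL=6 ≤ VLMAX=8, so vl = 6

vl = 6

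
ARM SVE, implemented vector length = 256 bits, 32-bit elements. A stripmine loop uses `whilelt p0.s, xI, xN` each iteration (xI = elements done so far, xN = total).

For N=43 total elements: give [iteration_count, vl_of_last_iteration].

256-bit reg / 32-bit elem → 8 lanes
iterations = ceil(43/8) = 6; final-pass vl = 3

[iterations, last_vl] = [6, 3]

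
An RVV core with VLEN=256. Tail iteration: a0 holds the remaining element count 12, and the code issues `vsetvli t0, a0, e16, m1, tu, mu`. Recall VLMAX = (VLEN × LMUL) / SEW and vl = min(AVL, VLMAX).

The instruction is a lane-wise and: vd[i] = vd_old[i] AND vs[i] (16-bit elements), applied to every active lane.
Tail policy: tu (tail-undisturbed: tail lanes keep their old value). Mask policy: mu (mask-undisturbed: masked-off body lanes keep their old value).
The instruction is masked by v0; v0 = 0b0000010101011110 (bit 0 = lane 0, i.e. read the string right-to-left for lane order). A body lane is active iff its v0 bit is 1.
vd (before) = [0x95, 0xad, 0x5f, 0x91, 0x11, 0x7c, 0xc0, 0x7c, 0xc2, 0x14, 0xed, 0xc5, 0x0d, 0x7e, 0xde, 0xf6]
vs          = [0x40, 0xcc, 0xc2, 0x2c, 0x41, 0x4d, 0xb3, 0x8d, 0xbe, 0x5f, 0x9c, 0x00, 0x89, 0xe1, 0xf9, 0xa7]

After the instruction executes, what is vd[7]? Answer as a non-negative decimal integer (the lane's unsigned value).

vd[7] = 124

VLMAX = VLEN×LMUL/SEW = 256×1/16 = 16
vl ← min(12, 16) = 12
lane  0: mask-off/keep ⇒ 0x95
lane  1: and(0xad,0xcc) ⇒ 0x8c
lane  2: and(0x5f,0xc2) ⇒ 0x42
lane  3: and(0x91,0x2c) ⇒ 0x00
lane  4: and(0x11,0x41) ⇒ 0x01
lane  5: mask-off/keep ⇒ 0x7c
lane  6: and(0xc0,0xb3) ⇒ 0x80
lane  7: mask-off/keep ⇒ 0x7c
lane  8: and(0xc2,0xbe) ⇒ 0x82
lane  9: mask-off/keep ⇒ 0x14
lane 10: and(0xed,0x9c) ⇒ 0x8c
lane 11: mask-off/keep ⇒ 0xc5
lane 12: tail/keep ⇒ 0x0d
lane 13: tail/keep ⇒ 0x7e
lane 14: tail/keep ⇒ 0xde
lane 15: tail/keep ⇒ 0xf6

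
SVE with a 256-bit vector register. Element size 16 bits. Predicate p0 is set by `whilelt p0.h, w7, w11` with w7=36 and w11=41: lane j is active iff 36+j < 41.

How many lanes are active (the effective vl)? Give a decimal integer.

vl = 5

register lanes = 256/16 = 16
p0[j] = (36+j < 41); true for j=0..4 → 5 lanes set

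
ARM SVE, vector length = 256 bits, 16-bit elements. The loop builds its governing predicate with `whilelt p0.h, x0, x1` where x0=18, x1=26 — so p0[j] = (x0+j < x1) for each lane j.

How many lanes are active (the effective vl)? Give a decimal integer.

256-bit reg / 16-bit elem → 16 lanes
whilelt: lane j active iff 18+j < 26 → j < 8 → 8 active

vl = 8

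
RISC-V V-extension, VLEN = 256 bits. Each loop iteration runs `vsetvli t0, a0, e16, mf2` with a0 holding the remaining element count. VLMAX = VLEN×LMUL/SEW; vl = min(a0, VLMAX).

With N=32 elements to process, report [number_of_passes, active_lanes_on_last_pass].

VLMAX = VLEN×LMUL/SEW = 256×1/2/16 = 8
iterations = ceil(32/8) = 4; final-pass vl = 8

[iterations, last_vl] = [4, 8]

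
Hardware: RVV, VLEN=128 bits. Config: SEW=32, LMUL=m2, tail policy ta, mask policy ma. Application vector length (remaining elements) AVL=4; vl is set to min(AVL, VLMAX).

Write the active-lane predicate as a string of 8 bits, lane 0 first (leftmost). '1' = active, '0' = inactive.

predicate = 11110000

VLMAX = VLEN×LMUL/SEW = 128×2/32 = 8
vl = min(AVL, VLMAX) = min(4, 8) = 4
bits (lane 0 leftmost): 11110000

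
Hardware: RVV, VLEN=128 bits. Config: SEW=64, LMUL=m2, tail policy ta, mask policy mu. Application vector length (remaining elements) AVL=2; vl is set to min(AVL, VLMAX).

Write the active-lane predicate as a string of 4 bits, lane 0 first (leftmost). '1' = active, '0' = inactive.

predicate = 1100

VLMAX = (128 × 2) / 64 = 4 lanes
vl ← min(2, 4) = 2
bits (lane 0 leftmost): 1100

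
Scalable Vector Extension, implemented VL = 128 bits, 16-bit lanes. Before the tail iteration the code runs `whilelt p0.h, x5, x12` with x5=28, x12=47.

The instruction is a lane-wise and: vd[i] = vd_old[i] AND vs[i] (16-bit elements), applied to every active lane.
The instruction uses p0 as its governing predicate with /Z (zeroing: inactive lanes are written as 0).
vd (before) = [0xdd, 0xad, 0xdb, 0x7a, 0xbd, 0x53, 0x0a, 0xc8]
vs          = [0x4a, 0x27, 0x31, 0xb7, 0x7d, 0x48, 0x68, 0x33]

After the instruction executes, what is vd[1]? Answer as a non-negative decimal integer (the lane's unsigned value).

128-bit reg / 16-bit elem → 8 lanes
whilelt: lane j active iff 28+j < 47 → j < 19 → 8 active
vd[0] and(0xdd,0x4a) -> 0x48
vd[1] and(0xad,0x27) -> 0x25
vd[2] and(0xdb,0x31) -> 0x11
vd[3] and(0x7a,0xb7) -> 0x32
vd[4] and(0xbd,0x7d) -> 0x3d
vd[5] and(0x53,0x48) -> 0x40
vd[6] and(0x0a,0x68) -> 0x08
vd[7] and(0xc8,0x33) -> 0x00

vd[1] = 37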